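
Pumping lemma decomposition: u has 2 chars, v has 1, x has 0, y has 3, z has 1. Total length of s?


|s| = |u| + |v| + |x| + |y| + |z|
= 2 + 1 + 0 + 3 + 1
= 3 + 0 + 4
= 3 + 4
= 7

7


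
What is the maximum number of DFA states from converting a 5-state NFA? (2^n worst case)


NFA has 5 states
Subset construction: each DFA state = subset of NFA states
Maximum subsets = 2^5
2^5 = 32

32


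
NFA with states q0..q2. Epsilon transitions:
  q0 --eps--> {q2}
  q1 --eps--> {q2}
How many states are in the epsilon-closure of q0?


Starting from q0
Initialize closure = {q0}
Follow epsilon from q0 -> add q2
Final closure: {q0, q2}
Size = 2

2


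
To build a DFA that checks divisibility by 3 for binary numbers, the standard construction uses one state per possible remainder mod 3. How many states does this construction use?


Divisibility by 3 is tracked via the remainder mod 3: 0, 1, ..., 2
The construction assigns one state to each remainder
Number of remainders = 3

3


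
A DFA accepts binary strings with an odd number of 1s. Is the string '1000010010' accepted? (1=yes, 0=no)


DFA has 2 states: q_even (start, accept=no) and q_odd
Processing string '1000010010' character by character:
  Position 0: read '1', 1-count=1 -> q_odd
  Position 1: read '0', 1-count=1 -> q_odd (no change)
  Position 2: read '0', 1-count=1 -> q_odd (no change)
  Position 3: read '0', 1-count=1 -> q_odd (no change)
  Position 4: read '0', 1-count=1 -> q_odd (no change)
  Position 5: read '1', 1-count=2 -> q_even
  Position 6: read '0', 1-count=2 -> q_even (no change)
  Position 7: read '0', 1-count=2 -> q_even (no change)
  Position 8: read '1', 1-count=3 -> q_odd
  Position 9: read '0', 1-count=3 -> q_odd (no change)
Final state: q_odd, total 1s = 3 (odd); the DFA requires an odd count -> accept

1


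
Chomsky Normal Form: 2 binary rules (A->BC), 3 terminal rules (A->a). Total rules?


CNF allows two rule forms:
  A -> BC (binary): 2 rules
  A -> a (terminal): 3 rules
Total = 2 + 3 = 5

5


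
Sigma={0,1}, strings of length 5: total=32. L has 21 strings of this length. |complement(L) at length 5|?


Alphabet: {0,1}
String length: 5
Total strings of length 5 = 2^5 = 32
Strings in L = 21
Complement = total - |L|
= 32 - 21
= 11

11


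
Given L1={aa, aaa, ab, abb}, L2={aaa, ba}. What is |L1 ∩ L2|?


L1 = {aa, aaa, ab, abb}
L2 = {aaa, ba}
Checking each string in L1 against L2:
  'aa': in L2? No
  'aaa': in L2? Yes
  'ab': in L2? No
  'abb': in L2? No
Intersection = {aaa}
|L1 ∩ L2| = 1

1


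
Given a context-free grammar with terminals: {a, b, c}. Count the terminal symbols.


Terminal symbols: a, b, c
Counting each: a (#1), b (#2), c (#3)
Total = 3

3


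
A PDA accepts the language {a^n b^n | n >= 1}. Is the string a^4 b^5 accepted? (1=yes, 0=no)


Language requires equal numbers of a's and b's
PDA pushes for each 'a', pops for each 'b'
Number of a's = 4
Number of b's = 5
4 != 5 -> Reject

0


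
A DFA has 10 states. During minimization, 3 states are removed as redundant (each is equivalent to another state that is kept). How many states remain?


Original DFA: 10 states
Redundant states removed: 3
Minimized states = original - removed
= 10 - 3
= 7

7


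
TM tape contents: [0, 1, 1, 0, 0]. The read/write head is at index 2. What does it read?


Tape: [0, 1, 1, 0, 0]
Positions: 0 1 2 3 4
Values:    0 1 1 0 0
Head at position 2
tape[2] = 1

1


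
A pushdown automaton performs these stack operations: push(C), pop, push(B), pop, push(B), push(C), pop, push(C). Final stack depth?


Tracing stack operations:
  push(C) -> stack = [C], depth=1
  pop -> removed C, stack = [], depth=0
  push(B) -> stack = [B], depth=1
  pop -> removed B, stack = [], depth=0
  push(B) -> stack = [B], depth=1
  push(C) -> stack = [B,C], depth=2
  pop -> removed C, stack = [B], depth=1
  push(C) -> stack = [B,C], depth=2
Final depth = 2

2


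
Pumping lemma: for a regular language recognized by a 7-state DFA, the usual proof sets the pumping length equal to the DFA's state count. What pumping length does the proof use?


Pumping lemma for regular languages (standard proof):
Take p = |Q|, the number of DFA states.
Any string of length >= |Q| passes through |Q|+1 states while reading its first |Q| symbols,
so by pigeonhole some state repeats, giving the loop that can be pumped.
Here |Q| = 7
Therefore the proof uses p = 7

7


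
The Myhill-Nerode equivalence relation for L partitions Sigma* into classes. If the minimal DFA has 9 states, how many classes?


Myhill-Nerode theorem:
Number of equivalence classes = number of states in minimal DFA
Minimal DFA states = 9
Therefore equivalence classes = 9

9


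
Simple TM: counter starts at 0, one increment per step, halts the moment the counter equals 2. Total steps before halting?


Counter starts at 0. Counting sequence:
  Step 1: counter = 1
  Step 2: counter = 2
Counter reached 2 -> halt
Total steps = 2

2


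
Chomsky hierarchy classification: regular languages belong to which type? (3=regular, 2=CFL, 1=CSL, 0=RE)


Chomsky hierarchy levels:
  Type 3: Regular (DFA/NFA/regex)
  Type 2: Context-free (PDA)
  Type 1: Context-sensitive
  Type 0: Recursively enumerable (TM)
'regular' corresponds to Type 3

3


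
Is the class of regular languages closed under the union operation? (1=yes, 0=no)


Regular languages are closed under:
- Union (DFA product construction)
- Intersection (DFA product construction)
- Complement (swap accept/reject states)
- Concatenation (NFA construction)
- Kleene star (NFA construction)
union is in this list
Therefore: closed

1


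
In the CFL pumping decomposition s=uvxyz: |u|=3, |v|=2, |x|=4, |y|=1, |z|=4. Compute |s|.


|s| = |u| + |v| + |x| + |y| + |z|
= 3 + 2 + 4 + 1 + 4
= 5 + 4 + 5
= 9 + 5
= 14

14


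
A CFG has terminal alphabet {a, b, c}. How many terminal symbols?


Terminal symbols: a, b, c
Counting each: a (#1), b (#2), c (#3)
Total = 3

3


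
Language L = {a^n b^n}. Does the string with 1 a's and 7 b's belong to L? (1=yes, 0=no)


Language requires equal numbers of a's and b's
PDA pushes for each 'a', pops for each 'b'
Number of a's = 1
Number of b's = 7
1 != 7 -> Reject

0


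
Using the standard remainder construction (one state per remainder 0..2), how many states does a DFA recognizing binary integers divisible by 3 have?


Divisibility by 3 is tracked via the remainder mod 3: 0, 1, ..., 2
The construction assigns one state to each remainder
Number of remainders = 3

3


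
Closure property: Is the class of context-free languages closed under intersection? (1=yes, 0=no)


CFL closure properties:
  Closed under: union, concatenation, Kleene star
  NOT closed under: intersection, complement
Operation 'intersection' is in not-closed list -> No (not closed)

0


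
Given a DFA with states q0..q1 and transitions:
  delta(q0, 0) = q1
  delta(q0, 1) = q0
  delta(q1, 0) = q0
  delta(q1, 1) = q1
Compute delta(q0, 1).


Looking up transition function:
delta(q0, 1) in the table
Row: q0, Column: 1
Result: q0

q0


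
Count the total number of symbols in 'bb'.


String: 'bb'
Counting characters:
  'b' appears 2 time(s)
Total length = 0 + 2 = 2

2


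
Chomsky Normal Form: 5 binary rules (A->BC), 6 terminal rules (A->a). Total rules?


CNF allows two rule forms:
  A -> BC (binary): 5 rules
  A -> a (terminal): 6 rules
Total = 5 + 6 = 11

11


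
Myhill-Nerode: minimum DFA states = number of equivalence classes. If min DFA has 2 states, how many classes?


Myhill-Nerode theorem:
Number of equivalence classes = number of states in minimal DFA
Minimal DFA states = 2
Therefore equivalence classes = 2

2


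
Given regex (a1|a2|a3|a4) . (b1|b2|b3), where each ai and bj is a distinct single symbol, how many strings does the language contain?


First group: 4 alternatives
Second group: 3 alternatives
Concatenation: each choice from group 1 pairs with each from group 2
Total = 4 x 3 = 12

12


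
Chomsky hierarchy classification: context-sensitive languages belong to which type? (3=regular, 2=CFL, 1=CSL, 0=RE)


Chomsky hierarchy levels:
  Type 3: Regular (DFA/NFA/regex)
  Type 2: Context-free (PDA)
  Type 1: Context-sensitive
  Type 0: Recursively enumerable (TM)
'context-sensitive' corresponds to Type 1

1


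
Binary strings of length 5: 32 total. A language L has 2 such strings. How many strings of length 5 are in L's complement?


Alphabet: {0,1}
String length: 5
Total strings of length 5 = 2^5 = 32
Strings in L = 2
Complement = total - |L|
= 32 - 2
= 30

30


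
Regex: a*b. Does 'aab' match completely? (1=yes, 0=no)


Pattern: a*b
String: 'aab'
Pattern requires: zero or more 'a's followed by exactly one 'b'
Found 2 leading 'a's
Remaining: 'b'
Remaining is exactly 'b' -> match
Result: 1

1


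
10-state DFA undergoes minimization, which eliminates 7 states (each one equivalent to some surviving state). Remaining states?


Original DFA: 10 states
Redundant states removed: 7
Minimized states = original - removed
= 10 - 7
= 3

3


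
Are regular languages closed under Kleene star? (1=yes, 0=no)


Regular languages are closed under:
- Union (DFA product construction)
- Intersection (DFA product construction)
- Complement (swap accept/reject states)
- Concatenation (NFA construction)
- Kleene star (NFA construction)
Kleene star is in this list
Therefore: closed

1


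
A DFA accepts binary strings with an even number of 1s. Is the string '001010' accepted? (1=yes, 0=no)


DFA has 2 states: q_even (start, accept=yes) and q_odd
Processing string '001010' character by character:
  Position 0: read '0', 1-count=0 -> q_even (no change)
  Position 1: read '0', 1-count=0 -> q_even (no change)
  Position 2: read '1', 1-count=1 -> q_odd
  Position 3: read '0', 1-count=1 -> q_odd (no change)
  Position 4: read '1', 1-count=2 -> q_even
  Position 5: read '0', 1-count=2 -> q_even (no change)
Final state: q_even, total 1s = 2 (even); the DFA requires an even count -> accept

1


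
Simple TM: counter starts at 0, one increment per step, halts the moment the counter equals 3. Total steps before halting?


Counter starts at 0. Counting sequence:
  Step 1: counter = 1
  Step 2: counter = 2
  Step 3: counter = 3
Counter reached 3 -> halt
Total steps = 3

3


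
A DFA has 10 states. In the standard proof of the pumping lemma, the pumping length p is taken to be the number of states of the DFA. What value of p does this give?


Pumping lemma for regular languages (standard proof):
Take p = |Q|, the number of DFA states.
Any string of length >= |Q| passes through |Q|+1 states while reading its first |Q| symbols,
so by pigeonhole some state repeats, giving the loop that can be pumped.
Here |Q| = 10
Therefore the proof uses p = 10

10


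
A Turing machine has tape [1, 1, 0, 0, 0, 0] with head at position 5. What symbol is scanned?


Tape: [1, 1, 0, 0, 0, 0]
Positions: 0 1 2 3 4 5
Values:    1 1 0 0 0 0
Head at position 5
tape[5] = 0

0


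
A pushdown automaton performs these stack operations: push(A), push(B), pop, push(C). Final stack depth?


Tracing stack operations:
  push(A) -> stack = [A], depth=1
  push(B) -> stack = [A,B], depth=2
  pop -> removed B, stack = [A], depth=1
  push(C) -> stack = [A,C], depth=2
Final depth = 2

2


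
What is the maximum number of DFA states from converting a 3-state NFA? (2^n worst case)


NFA has 3 states
Subset construction: each DFA state = subset of NFA states
Maximum subsets = 2^3
2^3 = 8

8


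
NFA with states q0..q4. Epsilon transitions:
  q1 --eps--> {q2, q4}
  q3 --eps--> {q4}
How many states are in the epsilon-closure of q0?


Starting from q0
Initialize closure = {q0}
q0 has no outgoing epsilon transitions -> nothing to add
Final closure: {q0}
Size = 1

1


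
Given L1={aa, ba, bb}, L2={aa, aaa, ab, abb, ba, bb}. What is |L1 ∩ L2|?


L1 = {aa, ba, bb}
L2 = {aa, aaa, ab, abb, ba, bb}
Checking each string in L1 against L2:
  'aa': in L2? Yes
  'ba': in L2? Yes
  'bb': in L2? Yes
Intersection = {aa, ba, bb}
|L1 ∩ L2| = 3

3


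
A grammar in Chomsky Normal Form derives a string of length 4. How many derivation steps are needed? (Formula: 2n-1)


Chomsky Normal Form derivation:
String length n = 4
Each step either:
  - Splits a nonterminal into two (n-1 such steps)
  - Converts a nonterminal to terminal (n such steps)
Total = (n-1) + n = 2n - 1
= 2(4) - 1
= 8 - 1
= 7

7


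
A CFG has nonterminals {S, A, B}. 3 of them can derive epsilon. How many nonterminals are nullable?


Nonterminals: {S, A, B}
A nonterminal is nullable if it can derive epsilon
Counting nullable nonterminals: 3
Total nullable = 3

3


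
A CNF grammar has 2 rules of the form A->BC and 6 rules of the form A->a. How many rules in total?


CNF allows two rule forms:
  A -> BC (binary): 2 rules
  A -> a (terminal): 6 rules
Total = 2 + 6 = 8

8


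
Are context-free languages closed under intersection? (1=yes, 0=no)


CFL closure properties:
  Closed under: union, concatenation, Kleene star
  NOT closed under: intersection, complement
Operation 'intersection' is in not-closed list -> No (not closed)

0


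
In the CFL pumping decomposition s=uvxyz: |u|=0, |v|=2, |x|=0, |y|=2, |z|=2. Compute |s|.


|s| = |u| + |v| + |x| + |y| + |z|
= 0 + 2 + 0 + 2 + 2
= 2 + 0 + 4
= 2 + 4
= 6

6


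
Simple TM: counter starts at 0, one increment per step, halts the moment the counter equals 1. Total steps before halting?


Counter starts at 0. Counting sequence:
  Step 1: counter = 1
Counter reached 1 -> halt
Total steps = 1

1


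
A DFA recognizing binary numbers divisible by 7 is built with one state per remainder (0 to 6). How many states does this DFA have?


Divisibility by 7 is tracked via the remainder mod 7: 0, 1, ..., 6
The construction assigns one state to each remainder
Number of remainders = 7

7


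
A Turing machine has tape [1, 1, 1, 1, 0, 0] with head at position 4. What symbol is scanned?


Tape: [1, 1, 1, 1, 0, 0]
Positions: 0 1 2 3 4 5
Values:    1 1 1 1 0 0
Head at position 4
tape[4] = 0

0


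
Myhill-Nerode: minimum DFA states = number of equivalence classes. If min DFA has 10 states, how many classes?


Myhill-Nerode theorem:
Number of equivalence classes = number of states in minimal DFA
Minimal DFA states = 10
Therefore equivalence classes = 10

10


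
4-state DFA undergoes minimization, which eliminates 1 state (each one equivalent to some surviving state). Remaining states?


Original DFA: 4 states
Redundant states removed: 1
Minimized states = original - removed
= 4 - 1
= 3

3


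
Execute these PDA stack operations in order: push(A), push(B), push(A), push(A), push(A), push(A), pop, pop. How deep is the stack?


Tracing stack operations:
  push(A) -> stack = [A], depth=1
  push(B) -> stack = [A,B], depth=2
  push(A) -> stack = [A,B,A], depth=3
  push(A) -> stack = [A,B,A,A], depth=4
  push(A) -> stack = [A,B,A,A,A], depth=5
  push(A) -> stack = [A,B,A,A,A,A], depth=6
  pop -> removed A, stack = [A,B,A,A,A], depth=5
  pop -> removed A, stack = [A,B,A,A], depth=4
Final depth = 4

4


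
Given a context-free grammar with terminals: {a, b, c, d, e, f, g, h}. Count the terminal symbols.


Terminal symbols: a, b, c, d, e, f, g, h
Counting each: a (#1), b (#2), c (#3), d (#4), e (#5), f (#6), g (#7), h (#8)
Total = 8

8


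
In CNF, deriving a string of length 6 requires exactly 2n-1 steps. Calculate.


Chomsky Normal Form derivation:
String length n = 6
Each step either:
  - Splits a nonterminal into two (n-1 such steps)
  - Converts a nonterminal to terminal (n such steps)
Total = (n-1) + n = 2n - 1
= 2(6) - 1
= 12 - 1
= 11

11


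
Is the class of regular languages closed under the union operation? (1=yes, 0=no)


Regular languages are closed under:
- Union (DFA product construction)
- Intersection (DFA product construction)
- Complement (swap accept/reject states)
- Concatenation (NFA construction)
- Kleene star (NFA construction)
union is in this list
Therefore: closed

1


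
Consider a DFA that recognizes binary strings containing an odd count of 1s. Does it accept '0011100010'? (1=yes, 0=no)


DFA has 2 states: q_even (start, accept=no) and q_odd
Processing string '0011100010' character by character:
  Position 0: read '0', 1-count=0 -> q_even (no change)
  Position 1: read '0', 1-count=0 -> q_even (no change)
  Position 2: read '1', 1-count=1 -> q_odd
  Position 3: read '1', 1-count=2 -> q_even
  Position 4: read '1', 1-count=3 -> q_odd
  Position 5: read '0', 1-count=3 -> q_odd (no change)
  Position 6: read '0', 1-count=3 -> q_odd (no change)
  Position 7: read '0', 1-count=3 -> q_odd (no change)
  Position 8: read '1', 1-count=4 -> q_even
  Position 9: read '0', 1-count=4 -> q_even (no change)
Final state: q_even, total 1s = 4 (even); the DFA requires an odd count -> reject

0


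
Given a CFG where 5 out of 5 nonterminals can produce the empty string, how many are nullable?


Nonterminals: {S, A, B, C, D}
A nonterminal is nullable if it can derive epsilon
Counting nullable nonterminals: 5
Total nullable = 5

5


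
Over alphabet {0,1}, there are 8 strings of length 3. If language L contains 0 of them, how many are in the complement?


Alphabet: {0,1}
String length: 3
Total strings of length 3 = 2^3 = 8
Strings in L = 0
Complement = total - |L|
= 8 - 0
= 8

8


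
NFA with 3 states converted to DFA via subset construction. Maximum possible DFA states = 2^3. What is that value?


NFA has 3 states
Subset construction: each DFA state = subset of NFA states
Maximum subsets = 2^3
2^3 = 8

8


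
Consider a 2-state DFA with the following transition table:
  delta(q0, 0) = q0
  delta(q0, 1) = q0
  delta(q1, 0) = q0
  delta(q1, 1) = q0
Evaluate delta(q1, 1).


Looking up transition function:
delta(q1, 1) in the table
Row: q1, Column: 1
Result: q0

q0


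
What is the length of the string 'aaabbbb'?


String: 'aaabbbb'
Counting characters:
  'a' appears 3 time(s)
  'b' appears 4 time(s)
Total length = 3 + 4 = 7

7


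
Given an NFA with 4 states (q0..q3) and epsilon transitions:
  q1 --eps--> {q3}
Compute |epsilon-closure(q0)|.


Starting from q0
Initialize closure = {q0}
q0 has no outgoing epsilon transitions -> nothing to add
Final closure: {q0}
Size = 1

1


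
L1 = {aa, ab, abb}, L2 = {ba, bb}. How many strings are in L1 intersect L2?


L1 = {aa, ab, abb}
L2 = {ba, bb}
Checking each string in L1 against L2:
  'aa': in L2? No
  'ab': in L2? No
  'abb': in L2? No
Intersection = {}
|L1 ∩ L2| = 0

0


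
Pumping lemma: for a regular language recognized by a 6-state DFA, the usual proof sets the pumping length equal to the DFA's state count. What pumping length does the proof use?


Pumping lemma for regular languages (standard proof):
Take p = |Q|, the number of DFA states.
Any string of length >= |Q| passes through |Q|+1 states while reading its first |Q| symbols,
so by pigeonhole some state repeats, giving the loop that can be pumped.
Here |Q| = 6
Therefore the proof uses p = 6

6


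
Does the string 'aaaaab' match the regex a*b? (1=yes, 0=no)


Pattern: a*b
String: 'aaaaab'
Pattern requires: zero or more 'a's followed by exactly one 'b'
Found 5 leading 'a's
Remaining: 'b'
Remaining is exactly 'b' -> match
Result: 1

1


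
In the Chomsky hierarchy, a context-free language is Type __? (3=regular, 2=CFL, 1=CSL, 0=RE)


Chomsky hierarchy levels:
  Type 3: Regular (DFA/NFA/regex)
  Type 2: Context-free (PDA)
  Type 1: Context-sensitive
  Type 0: Recursively enumerable (TM)
'context-free' corresponds to Type 2

2


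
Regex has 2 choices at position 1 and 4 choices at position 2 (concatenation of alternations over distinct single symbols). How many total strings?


First group: 2 alternatives
Second group: 4 alternatives
Concatenation: each choice from group 1 pairs with each from group 2
Total = 2 x 4 = 8

8


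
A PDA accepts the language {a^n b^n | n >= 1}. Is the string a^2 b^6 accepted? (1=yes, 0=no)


Language requires equal numbers of a's and b's
PDA pushes for each 'a', pops for each 'b'
Number of a's = 2
Number of b's = 6
2 != 6 -> Reject

0


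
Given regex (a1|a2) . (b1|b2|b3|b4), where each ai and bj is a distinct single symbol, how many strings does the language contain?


First group: 2 alternatives
Second group: 4 alternatives
Concatenation: each choice from group 1 pairs with each from group 2
Total = 2 x 4 = 8

8


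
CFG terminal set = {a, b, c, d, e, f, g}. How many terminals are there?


Terminal symbols: a, b, c, d, e, f, g
Counting each: a (#1), b (#2), c (#3), d (#4), e (#5), f (#6), g (#7)
Total = 7

7


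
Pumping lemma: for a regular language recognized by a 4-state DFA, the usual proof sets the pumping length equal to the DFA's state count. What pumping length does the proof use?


Pumping lemma for regular languages (standard proof):
Take p = |Q|, the number of DFA states.
Any string of length >= |Q| passes through |Q|+1 states while reading its first |Q| symbols,
so by pigeonhole some state repeats, giving the loop that can be pumped.
Here |Q| = 4
Therefore the proof uses p = 4

4


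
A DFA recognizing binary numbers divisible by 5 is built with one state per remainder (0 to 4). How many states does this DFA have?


Divisibility by 5 is tracked via the remainder mod 5: 0, 1, ..., 4
The construction assigns one state to each remainder
Number of remainders = 5

5


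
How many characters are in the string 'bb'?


String: 'bb'
Counting characters:
  'b' appears 2 time(s)
Total length = 0 + 2 = 2

2


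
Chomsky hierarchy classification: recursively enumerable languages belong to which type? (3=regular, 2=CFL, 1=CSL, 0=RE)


Chomsky hierarchy levels:
  Type 3: Regular (DFA/NFA/regex)
  Type 2: Context-free (PDA)
  Type 1: Context-sensitive
  Type 0: Recursively enumerable (TM)
'recursively enumerable' corresponds to Type 0

0


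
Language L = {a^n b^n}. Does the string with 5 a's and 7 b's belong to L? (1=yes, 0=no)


Language requires equal numbers of a's and b's
PDA pushes for each 'a', pops for each 'b'
Number of a's = 5
Number of b's = 7
5 != 7 -> Reject

0


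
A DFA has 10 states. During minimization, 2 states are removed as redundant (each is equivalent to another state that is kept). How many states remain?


Original DFA: 10 states
Redundant states removed: 2
Minimized states = original - removed
= 10 - 2
= 8

8


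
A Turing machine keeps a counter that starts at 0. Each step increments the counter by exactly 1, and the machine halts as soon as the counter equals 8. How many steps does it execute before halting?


Counter starts at 0. Counting sequence:
  Step 1: counter = 1
  Step 2: counter = 2
  Step 3: counter = 3
  Step 4: counter = 4
  Step 5: counter = 5
  Step 6: counter = 6
  Step 7: counter = 7
  Step 8: counter = 8
Counter reached 8 -> halt
Total steps = 8

8


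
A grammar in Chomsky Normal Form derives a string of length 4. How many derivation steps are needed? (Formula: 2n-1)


Chomsky Normal Form derivation:
String length n = 4
Each step either:
  - Splits a nonterminal into two (n-1 such steps)
  - Converts a nonterminal to terminal (n such steps)
Total = (n-1) + n = 2n - 1
= 2(4) - 1
= 8 - 1
= 7

7


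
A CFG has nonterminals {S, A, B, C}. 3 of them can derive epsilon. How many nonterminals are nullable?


Nonterminals: {S, A, B, C}
A nonterminal is nullable if it can derive epsilon
Counting nullable nonterminals: 3
Total nullable = 3

3


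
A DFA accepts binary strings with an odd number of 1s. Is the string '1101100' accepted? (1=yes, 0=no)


DFA has 2 states: q_even (start, accept=no) and q_odd
Processing string '1101100' character by character:
  Position 0: read '1', 1-count=1 -> q_odd
  Position 1: read '1', 1-count=2 -> q_even
  Position 2: read '0', 1-count=2 -> q_even (no change)
  Position 3: read '1', 1-count=3 -> q_odd
  Position 4: read '1', 1-count=4 -> q_even
  Position 5: read '0', 1-count=4 -> q_even (no change)
  Position 6: read '0', 1-count=4 -> q_even (no change)
Final state: q_even, total 1s = 4 (even); the DFA requires an odd count -> reject

0


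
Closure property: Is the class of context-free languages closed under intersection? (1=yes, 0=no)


CFL closure properties:
  Closed under: union, concatenation, Kleene star
  NOT closed under: intersection, complement
Operation 'intersection' is in not-closed list -> No (not closed)

0


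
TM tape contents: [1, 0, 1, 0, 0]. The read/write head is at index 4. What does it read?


Tape: [1, 0, 1, 0, 0]
Positions: 0 1 2 3 4
Values:    1 0 1 0 0
Head at position 4
tape[4] = 0

0


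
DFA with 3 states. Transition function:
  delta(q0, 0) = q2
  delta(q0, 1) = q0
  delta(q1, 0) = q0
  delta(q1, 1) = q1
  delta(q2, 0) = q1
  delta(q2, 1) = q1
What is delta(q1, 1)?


Looking up transition function:
delta(q1, 1) in the table
Row: q1, Column: 1
Result: q1

q1


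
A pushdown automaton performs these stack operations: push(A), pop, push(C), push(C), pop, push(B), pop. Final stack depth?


Tracing stack operations:
  push(A) -> stack = [A], depth=1
  pop -> removed A, stack = [], depth=0
  push(C) -> stack = [C], depth=1
  push(C) -> stack = [C,C], depth=2
  pop -> removed C, stack = [C], depth=1
  push(B) -> stack = [C,B], depth=2
  pop -> removed B, stack = [C], depth=1
Final depth = 1

1


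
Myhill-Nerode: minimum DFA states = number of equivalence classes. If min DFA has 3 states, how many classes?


Myhill-Nerode theorem:
Number of equivalence classes = number of states in minimal DFA
Minimal DFA states = 3
Therefore equivalence classes = 3

3


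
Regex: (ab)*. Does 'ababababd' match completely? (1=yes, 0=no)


Pattern: (ab)*
String: 'ababababd'
Pattern requires: zero or more repetitions of 'ab'
Length 9 is odd -> cannot be (ab)* -> no match
Result: 0

0


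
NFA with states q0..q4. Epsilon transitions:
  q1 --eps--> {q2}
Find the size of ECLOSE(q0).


Starting from q0
Initialize closure = {q0}
q0 has no outgoing epsilon transitions -> nothing to add
Final closure: {q0}
Size = 1

1


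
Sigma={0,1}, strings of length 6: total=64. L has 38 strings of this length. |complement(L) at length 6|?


Alphabet: {0,1}
String length: 6
Total strings of length 6 = 2^6 = 64
Strings in L = 38
Complement = total - |L|
= 64 - 38
= 26

26


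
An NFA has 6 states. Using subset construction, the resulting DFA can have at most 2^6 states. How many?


NFA has 6 states
Subset construction: each DFA state = subset of NFA states
Maximum subsets = 2^6
2^6 = 64

64


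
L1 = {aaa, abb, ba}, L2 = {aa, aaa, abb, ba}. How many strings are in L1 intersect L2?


L1 = {aaa, abb, ba}
L2 = {aa, aaa, abb, ba}
Checking each string in L1 against L2:
  'aaa': in L2? Yes
  'abb': in L2? Yes
  'ba': in L2? Yes
Intersection = {aaa, abb, ba}
|L1 ∩ L2| = 3

3


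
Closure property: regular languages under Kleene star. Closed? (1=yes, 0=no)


Regular languages are closed under:
- Union (DFA product construction)
- Intersection (DFA product construction)
- Complement (swap accept/reject states)
- Concatenation (NFA construction)
- Kleene star (NFA construction)
Kleene star is in this list
Therefore: closed

1


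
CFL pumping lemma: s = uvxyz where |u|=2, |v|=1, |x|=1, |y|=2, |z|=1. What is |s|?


|s| = |u| + |v| + |x| + |y| + |z|
= 2 + 1 + 1 + 2 + 1
= 3 + 1 + 3
= 4 + 3
= 7

7


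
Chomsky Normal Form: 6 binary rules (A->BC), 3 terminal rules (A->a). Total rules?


CNF allows two rule forms:
  A -> BC (binary): 6 rules
  A -> a (terminal): 3 rules
Total = 6 + 3 = 9

9


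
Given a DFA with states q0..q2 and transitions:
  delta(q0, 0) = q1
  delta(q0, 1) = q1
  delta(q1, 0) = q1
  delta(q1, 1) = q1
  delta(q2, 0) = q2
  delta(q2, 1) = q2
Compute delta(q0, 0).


Looking up transition function:
delta(q0, 0) in the table
Row: q0, Column: 0
Result: q1

q1


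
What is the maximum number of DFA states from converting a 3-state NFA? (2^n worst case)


NFA has 3 states
Subset construction: each DFA state = subset of NFA states
Maximum subsets = 2^3
2^3 = 8

8


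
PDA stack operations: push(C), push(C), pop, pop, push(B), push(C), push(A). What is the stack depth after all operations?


Tracing stack operations:
  push(C) -> stack = [C], depth=1
  push(C) -> stack = [C,C], depth=2
  pop -> removed C, stack = [C], depth=1
  pop -> removed C, stack = [], depth=0
  push(B) -> stack = [B], depth=1
  push(C) -> stack = [B,C], depth=2
  push(A) -> stack = [B,C,A], depth=3
Final depth = 3

3


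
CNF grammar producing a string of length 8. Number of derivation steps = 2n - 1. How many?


Chomsky Normal Form derivation:
String length n = 8
Each step either:
  - Splits a nonterminal into two (n-1 such steps)
  - Converts a nonterminal to terminal (n such steps)
Total = (n-1) + n = 2n - 1
= 2(8) - 1
= 16 - 1
= 15

15


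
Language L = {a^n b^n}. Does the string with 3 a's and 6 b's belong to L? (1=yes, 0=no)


Language requires equal numbers of a's and b's
PDA pushes for each 'a', pops for each 'b'
Number of a's = 3
Number of b's = 6
3 != 6 -> Reject

0


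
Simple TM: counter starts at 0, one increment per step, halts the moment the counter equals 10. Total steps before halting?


Counter starts at 0. Counting sequence:
  Step 1: counter = 1
  Step 2: counter = 2
  Step 3: counter = 3
  Step 4: counter = 4
  Step 5: counter = 5
  Step 6: counter = 6
  ...
  Step 10: counter = 10
Counter reached 10 -> halt
Total steps = 10

10


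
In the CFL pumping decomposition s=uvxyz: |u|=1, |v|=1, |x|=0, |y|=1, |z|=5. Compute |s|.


|s| = |u| + |v| + |x| + |y| + |z|
= 1 + 1 + 0 + 1 + 5
= 2 + 0 + 6
= 2 + 6
= 8

8


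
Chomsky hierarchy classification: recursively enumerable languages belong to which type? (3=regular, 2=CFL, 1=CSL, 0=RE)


Chomsky hierarchy levels:
  Type 3: Regular (DFA/NFA/regex)
  Type 2: Context-free (PDA)
  Type 1: Context-sensitive
  Type 0: Recursively enumerable (TM)
'recursively enumerable' corresponds to Type 0

0


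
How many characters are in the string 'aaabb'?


String: 'aaabb'
Counting characters:
  'a' appears 3 time(s)
  'b' appears 2 time(s)
Total length = 3 + 2 = 5

5


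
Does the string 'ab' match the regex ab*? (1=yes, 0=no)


Pattern: ab*
String: 'ab'
Pattern requires: exactly one 'a' followed by zero or more 'b's
First char is 'a' -> OK
Rest 'b': all b's? Yes
Result: 1

1


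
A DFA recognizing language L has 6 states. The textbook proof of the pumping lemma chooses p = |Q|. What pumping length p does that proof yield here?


Pumping lemma for regular languages (standard proof):
Take p = |Q|, the number of DFA states.
Any string of length >= |Q| passes through |Q|+1 states while reading its first |Q| symbols,
so by pigeonhole some state repeats, giving the loop that can be pumped.
Here |Q| = 6
Therefore the proof uses p = 6

6


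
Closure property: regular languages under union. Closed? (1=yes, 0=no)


Regular languages are closed under:
- Union (DFA product construction)
- Intersection (DFA product construction)
- Complement (swap accept/reject states)
- Concatenation (NFA construction)
- Kleene star (NFA construction)
union is in this list
Therefore: closed

1


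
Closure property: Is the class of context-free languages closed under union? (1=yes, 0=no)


CFL closure properties:
  Closed under: union, concatenation, Kleene star
  NOT closed under: intersection, complement
Operation 'union' is in closed list -> Yes (closed)

1


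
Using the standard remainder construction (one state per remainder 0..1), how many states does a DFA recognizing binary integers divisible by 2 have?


Divisibility by 2 is tracked via the remainder mod 2: 0, 1, ..., 1
The construction assigns one state to each remainder
Number of remainders = 2

2


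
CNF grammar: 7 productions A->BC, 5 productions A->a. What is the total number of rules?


CNF allows two rule forms:
  A -> BC (binary): 7 rules
  A -> a (terminal): 5 rules
Total = 7 + 5 = 12

12


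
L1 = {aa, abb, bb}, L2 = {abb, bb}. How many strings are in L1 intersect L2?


L1 = {aa, abb, bb}
L2 = {abb, bb}
Checking each string in L1 against L2:
  'aa': in L2? No
  'abb': in L2? Yes
  'bb': in L2? Yes
Intersection = {abb, bb}
|L1 ∩ L2| = 2

2


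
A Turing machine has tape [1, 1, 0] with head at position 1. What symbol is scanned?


Tape: [1, 1, 0]
Positions: 0 1 2
Values:    1 1 0
Head at position 1
tape[1] = 1

1


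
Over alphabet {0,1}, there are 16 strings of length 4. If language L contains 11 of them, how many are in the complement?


Alphabet: {0,1}
String length: 4
Total strings of length 4 = 2^4 = 16
Strings in L = 11
Complement = total - |L|
= 16 - 11
= 5

5


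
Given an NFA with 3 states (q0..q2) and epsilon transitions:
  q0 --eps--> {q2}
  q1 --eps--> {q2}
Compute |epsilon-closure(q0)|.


Starting from q0
Initialize closure = {q0}
Follow epsilon from q0 -> add q2
Final closure: {q0, q2}
Size = 2

2


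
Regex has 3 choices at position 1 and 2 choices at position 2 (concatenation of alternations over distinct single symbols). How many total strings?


First group: 3 alternatives
Second group: 2 alternatives
Concatenation: each choice from group 1 pairs with each from group 2
Total = 3 x 2 = 6

6


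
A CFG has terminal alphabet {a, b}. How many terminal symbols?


Terminal symbols: a, b
Counting each: a (#1), b (#2)
Total = 2

2


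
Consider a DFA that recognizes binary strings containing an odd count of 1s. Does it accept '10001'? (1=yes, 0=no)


DFA has 2 states: q_even (start, accept=no) and q_odd
Processing string '10001' character by character:
  Position 0: read '1', 1-count=1 -> q_odd
  Position 1: read '0', 1-count=1 -> q_odd (no change)
  Position 2: read '0', 1-count=1 -> q_odd (no change)
  Position 3: read '0', 1-count=1 -> q_odd (no change)
  Position 4: read '1', 1-count=2 -> q_even
Final state: q_even, total 1s = 2 (even); the DFA requires an odd count -> reject

0


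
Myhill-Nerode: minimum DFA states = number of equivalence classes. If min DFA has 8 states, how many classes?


Myhill-Nerode theorem:
Number of equivalence classes = number of states in minimal DFA
Minimal DFA states = 8
Therefore equivalence classes = 8

8


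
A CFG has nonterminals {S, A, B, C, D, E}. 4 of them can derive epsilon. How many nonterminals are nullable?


Nonterminals: {S, A, B, C, D, E}
A nonterminal is nullable if it can derive epsilon
Counting nullable nonterminals: 4
Total nullable = 4

4


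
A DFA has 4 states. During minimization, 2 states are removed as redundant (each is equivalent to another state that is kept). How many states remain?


Original DFA: 4 states
Redundant states removed: 2
Minimized states = original - removed
= 4 - 2
= 2

2


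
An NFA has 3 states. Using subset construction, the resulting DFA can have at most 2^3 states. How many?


NFA has 3 states
Subset construction: each DFA state = subset of NFA states
Maximum subsets = 2^3
2^3 = 8

8


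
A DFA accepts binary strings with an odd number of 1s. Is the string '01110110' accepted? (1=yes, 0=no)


DFA has 2 states: q_even (start, accept=no) and q_odd
Processing string '01110110' character by character:
  Position 0: read '0', 1-count=0 -> q_even (no change)
  Position 1: read '1', 1-count=1 -> q_odd
  Position 2: read '1', 1-count=2 -> q_even
  Position 3: read '1', 1-count=3 -> q_odd
  Position 4: read '0', 1-count=3 -> q_odd (no change)
  Position 5: read '1', 1-count=4 -> q_even
  Position 6: read '1', 1-count=5 -> q_odd
  Position 7: read '0', 1-count=5 -> q_odd (no change)
Final state: q_odd, total 1s = 5 (odd); the DFA requires an odd count -> accept

1


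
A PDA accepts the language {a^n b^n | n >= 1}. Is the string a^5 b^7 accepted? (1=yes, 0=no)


Language requires equal numbers of a's and b's
PDA pushes for each 'a', pops for each 'b'
Number of a's = 5
Number of b's = 7
5 != 7 -> Reject

0


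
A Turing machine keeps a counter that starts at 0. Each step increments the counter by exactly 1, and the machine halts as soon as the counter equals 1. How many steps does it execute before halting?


Counter starts at 0. Counting sequence:
  Step 1: counter = 1
Counter reached 1 -> halt
Total steps = 1

1


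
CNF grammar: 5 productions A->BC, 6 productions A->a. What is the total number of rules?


CNF allows two rule forms:
  A -> BC (binary): 5 rules
  A -> a (terminal): 6 rules
Total = 5 + 6 = 11

11


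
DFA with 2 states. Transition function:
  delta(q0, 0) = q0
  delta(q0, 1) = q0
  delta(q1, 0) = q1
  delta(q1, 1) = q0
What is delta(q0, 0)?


Looking up transition function:
delta(q0, 0) in the table
Row: q0, Column: 0
Result: q0

q0


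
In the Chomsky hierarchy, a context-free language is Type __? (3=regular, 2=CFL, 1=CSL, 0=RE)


Chomsky hierarchy levels:
  Type 3: Regular (DFA/NFA/regex)
  Type 2: Context-free (PDA)
  Type 1: Context-sensitive
  Type 0: Recursively enumerable (TM)
'context-free' corresponds to Type 2

2


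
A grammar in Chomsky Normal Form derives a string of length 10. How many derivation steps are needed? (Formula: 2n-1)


Chomsky Normal Form derivation:
String length n = 10
Each step either:
  - Splits a nonterminal into two (n-1 such steps)
  - Converts a nonterminal to terminal (n such steps)
Total = (n-1) + n = 2n - 1
= 2(10) - 1
= 20 - 1
= 19

19


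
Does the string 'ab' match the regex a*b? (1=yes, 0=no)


Pattern: a*b
String: 'ab'
Pattern requires: zero or more 'a's followed by exactly one 'b'
Found 1 leading 'a's
Remaining: 'b'
Remaining is exactly 'b' -> match
Result: 1

1


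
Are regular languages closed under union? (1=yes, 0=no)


Regular languages are closed under:
- Union (DFA product construction)
- Intersection (DFA product construction)
- Complement (swap accept/reject states)
- Concatenation (NFA construction)
- Kleene star (NFA construction)
union is in this list
Therefore: closed

1


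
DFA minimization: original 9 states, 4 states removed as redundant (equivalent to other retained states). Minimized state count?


Original DFA: 9 states
Redundant states removed: 4
Minimized states = original - removed
= 9 - 4
= 5

5


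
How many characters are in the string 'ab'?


String: 'ab'
Counting characters:
  'a' appears 1 time(s)
  'b' appears 1 time(s)
Total length = 1 + 1 = 2

2


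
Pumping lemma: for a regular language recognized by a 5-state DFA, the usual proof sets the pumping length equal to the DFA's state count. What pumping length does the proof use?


Pumping lemma for regular languages (standard proof):
Take p = |Q|, the number of DFA states.
Any string of length >= |Q| passes through |Q|+1 states while reading its first |Q| symbols,
so by pigeonhole some state repeats, giving the loop that can be pumped.
Here |Q| = 5
Therefore the proof uses p = 5

5


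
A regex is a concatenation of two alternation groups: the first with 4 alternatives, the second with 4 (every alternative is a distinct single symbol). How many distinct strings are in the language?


First group: 4 alternatives
Second group: 4 alternatives
Concatenation: each choice from group 1 pairs with each from group 2
Total = 4 x 4 = 16

16


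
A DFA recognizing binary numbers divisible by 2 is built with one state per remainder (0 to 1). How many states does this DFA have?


Divisibility by 2 is tracked via the remainder mod 2: 0, 1, ..., 1
The construction assigns one state to each remainder
Number of remainders = 2

2


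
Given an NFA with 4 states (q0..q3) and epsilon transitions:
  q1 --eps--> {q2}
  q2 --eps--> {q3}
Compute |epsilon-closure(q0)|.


Starting from q0
Initialize closure = {q0}
q0 has no outgoing epsilon transitions -> nothing to add
Final closure: {q0}
Size = 1

1


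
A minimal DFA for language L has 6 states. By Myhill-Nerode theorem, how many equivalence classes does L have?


Myhill-Nerode theorem:
Number of equivalence classes = number of states in minimal DFA
Minimal DFA states = 6
Therefore equivalence classes = 6

6
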